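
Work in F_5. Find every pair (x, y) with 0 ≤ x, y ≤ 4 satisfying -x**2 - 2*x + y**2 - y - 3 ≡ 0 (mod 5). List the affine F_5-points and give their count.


Affine F_5-points: {(1, 3), (2, 3), (4, 2), (4, 4)}; count = 4.

For each of the 25 pairs (x, y) ∈ F_5², evaluate f(x, y) mod 5. Record the zeros.
  x = 0: [0↦2, 1↦2, 2↦4, 3↦3, 4↦4]  zeros at y ∈ ∅
  x = 1: [0↦4, 1↦4, 2↦1, 3↦0, 4↦1]  zeros at y ∈ {3}
  x = 2: [0↦4, 1↦4, 2↦1, 3↦0, 4↦1]  zeros at y ∈ {3}
  x = 3: [0↦2, 1↦2, 2↦4, 3↦3, 4↦4]  zeros at y ∈ ∅
  x = 4: [0↦3, 1↦3, 2↦0, 3↦4, 4↦0]  zeros at y ∈ {2, 4}
Collecting zeros: affine points = {(1, 3), (2, 3), (4, 2), (4, 4)}.
Total count |C(F_5)_aff| = 4.


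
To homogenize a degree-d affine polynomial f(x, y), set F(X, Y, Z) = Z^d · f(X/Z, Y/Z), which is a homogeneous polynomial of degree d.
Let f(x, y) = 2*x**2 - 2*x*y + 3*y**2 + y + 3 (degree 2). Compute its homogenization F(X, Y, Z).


F(X, Y, Z) = 2*X**2 - 2*X*Y + 3*Y**2 + Y*Z + 3*Z**2

deg(f) = 2.
Substitute x = X/Z, y = Y/Z into f, then multiply by Z^2.
  monomial 2·x^2·y^0 ↦ 2·X^2·Y^0·Z^0.
  monomial -2·x^1·y^1 ↦ -2·X^1·Y^1·Z^0.
  monomial 3·x^0·y^2 ↦ 3·X^0·Y^2·Z^0.
  monomial 1·x^0·y^1 ↦ 1·X^0·Y^1·Z^1.
  monomial 3·x^0·y^0 ↦ 3·X^0·Y^0·Z^2.
Collecting: F(X, Y, Z) = 2*X**2 - 2*X*Y + 3*Y**2 + Y*Z + 3*Z**2.


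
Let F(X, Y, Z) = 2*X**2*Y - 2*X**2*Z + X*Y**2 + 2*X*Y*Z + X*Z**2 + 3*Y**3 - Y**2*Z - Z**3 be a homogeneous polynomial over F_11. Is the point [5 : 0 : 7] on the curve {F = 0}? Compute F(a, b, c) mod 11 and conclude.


F(5,0,7) ≡ 3 (mod 11); P is NOT on the curve.

Evaluate F(5, 0, 7) term-by-term (mod 11).
  2*X**2*Y ↦ 2·25·0·1 = 0
  -2*X**2*Z ↦ -2·25·1·7 = -350
  X*Y**2 ↦ 1·5·0·1 = 0
  2*X*Y*Z ↦ 2·5·0·7 = 0
  X*Z**2 ↦ 1·5·1·49 = 245
  3*Y**3 ↦ 3·1·0·1 = 0
  -Y**2*Z ↦ -1·1·0·7 = 0
  -Z**3 ↦ -1·1·1·343 = -343
Sum: F(5, 0, 7) = (0) + (-350) + (0) + (0) + (245) + (0) + (0) + (-343) = -448.
Reducing mod 11: -448 ≡ 3 (mod 11).
Since F(a, b, c) ≡ 3 ≠ 0 (mod 11), P does NOT lie on the curve.


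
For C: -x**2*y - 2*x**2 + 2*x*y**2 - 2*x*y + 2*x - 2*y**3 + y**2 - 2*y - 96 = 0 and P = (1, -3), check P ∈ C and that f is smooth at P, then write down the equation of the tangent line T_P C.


Tangent line at P: 28*x - 77*y - 259 = 0.

Step 1: f(1, -3) = 0, so P lies on C.
Step 2: partial derivatives
  f_x(x, y) = -2*x*y - 4*x + 2*y**2 - 2*y + 2, f_y(x, y) = -x**2 + 4*x*y - 2*x - 6*y**2 + 2*y - 2.
  f_x(P) = 28, f_y(P) = -77 (gradient nonzero, so P is smooth).
Step 3: tangent line at P: 28·(x − 1) + -77·(y − -3) = 0.
Expanding: 28*x - 77*y - 259 = 0.


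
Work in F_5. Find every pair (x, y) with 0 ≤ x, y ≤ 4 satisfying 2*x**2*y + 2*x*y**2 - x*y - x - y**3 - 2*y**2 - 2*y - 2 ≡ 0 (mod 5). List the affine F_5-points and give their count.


Affine F_5-points: {(1, 1), (2, 4), (3, 0), (4, 1), (4, 4)}; count = 5.

For each of the 25 pairs (x, y) ∈ F_5², evaluate f(x, y) mod 5. Record the zeros.
  x = 0: [0↦3, 1↦3, 2↦3, 3↦2, 4↦4]  zeros at y ∈ ∅
  x = 1: [0↦2, 1↦0, 2↦2, 3↦2, 4↦4]  zeros at y ∈ {1}
  x = 2: [0↦1, 1↦1, 2↦4, 3↦4, 4↦0]  zeros at y ∈ {4}
  x = 3: [0↦0, 1↦1, 2↦4, 3↦3, 4↦2]  zeros at y ∈ {0}
  x = 4: [0↦4, 1↦0, 2↦2, 3↦4, 4↦0]  zeros at y ∈ {1, 4}
Collecting zeros: affine points = {(1, 1), (2, 4), (3, 0), (4, 1), (4, 4)}.
Total count |C(F_5)_aff| = 5.


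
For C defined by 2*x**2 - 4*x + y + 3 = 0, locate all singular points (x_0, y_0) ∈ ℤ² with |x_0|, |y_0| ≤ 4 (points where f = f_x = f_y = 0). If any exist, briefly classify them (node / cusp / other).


No singular points in the scanned grid; C is smooth there.

Compute partial derivatives:
  f_x = 4*x - 4.
  f_y = 1.
f_y = 1 is a nonzero constant, so f_y never vanishes: no point (x, y) can satisfy f = f_x = f_y = 0. In particular no (x, y) ∈ {−4, ..., 4}² is singular; the curve is smooth.


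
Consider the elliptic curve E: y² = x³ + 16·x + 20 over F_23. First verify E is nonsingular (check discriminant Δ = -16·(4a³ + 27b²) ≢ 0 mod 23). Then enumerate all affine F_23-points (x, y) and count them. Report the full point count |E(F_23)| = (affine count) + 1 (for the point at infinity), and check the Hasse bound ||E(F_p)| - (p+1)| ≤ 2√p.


Affine points = {(3, 7), (3, 16), (5, 8), (5, 15), (8, 4), (8, 19), (11, 3), (11, 20), (12, 10), (12, 13), (15, 1), (15, 22), (16, 5), (16, 18), (21, 7), (21, 16), (22, 7), (22, 16)}; affine count = 18; |E(F_23)| = 19.

Discriminant check: Δ ∝ 4a³ + 27b² = 4·16³ + 27·20² = 4·4096 + 27·400 ≡ 21 (mod 23). Nonzero ⇒ E is nonsingular.
For each x ∈ F_23, compute rhs = x³ + 16·x + 20 mod 23, then count y ∈ F_23 with y² ≡ rhs.
  x = 0: rhs = 20, matching y values: none (0 points).
  x = 1: rhs = 14, matching y values: none (0 points).
  x = 2: rhs = 14, matching y values: none (0 points).
  x = 3: rhs = 3, matching y values: 7, 16 (2 points).
  x = 4: rhs = 10, matching y values: none (0 points).
  x = 5: rhs = 18, matching y values: 8, 15 (2 points).
  x = 6: rhs = 10, matching y values: none (0 points).
  x = 7: rhs = 15, matching y values: none (0 points).
  x = 8: rhs = 16, matching y values: 4, 19 (2 points).
  x = 9: rhs = 19, matching y values: none (0 points).
  x = 10: rhs = 7, matching y values: none (0 points).
  x = 11: rhs = 9, matching y values: 3, 20 (2 points).
  x = 12: rhs = 8, matching y values: 10, 13 (2 points).
  x = 13: rhs = 10, matching y values: none (0 points).
  x = 14: rhs = 21, matching y values: none (0 points).
  x = 15: rhs = 1, matching y values: 1, 22 (2 points).
  x = 16: rhs = 2, matching y values: 5, 18 (2 points).
  x = 17: rhs = 7, matching y values: none (0 points).
  x = 18: rhs = 22, matching y values: none (0 points).
  x = 19: rhs = 7, matching y values: none (0 points).
  x = 20: rhs = 14, matching y values: none (0 points).
  x = 21: rhs = 3, matching y values: 7, 16 (2 points).
  x = 22: rhs = 3, matching y values: 7, 16 (2 points).
Total affine count: 18.
Full point count |E(F_23)| = 18 + 1 = 19.
Hasse bound: |19 − (23+1)| = |-5| = 5 ≤ 2√23 ≈ 9.5917 ✓.


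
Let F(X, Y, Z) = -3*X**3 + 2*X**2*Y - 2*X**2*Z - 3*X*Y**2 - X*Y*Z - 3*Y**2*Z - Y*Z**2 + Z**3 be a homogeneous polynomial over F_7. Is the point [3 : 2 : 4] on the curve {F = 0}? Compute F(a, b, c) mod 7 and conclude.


F(3,2,4) ≡ 3 (mod 7); P is NOT on the curve.

Evaluate F(3, 2, 4) term-by-term (mod 7).
  -3*X**3 ↦ -3·27·1·1 = -81
  2*X**2*Y ↦ 2·9·2·1 = 36
  -2*X**2*Z ↦ -2·9·1·4 = -72
  -3*X*Y**2 ↦ -3·3·4·1 = -36
  -X*Y*Z ↦ -1·3·2·4 = -24
  -3*Y**2*Z ↦ -3·1·4·4 = -48
  -Y*Z**2 ↦ -1·1·2·16 = -32
  Z**3 ↦ 1·1·1·64 = 64
Sum: F(3, 2, 4) = (-81) + (36) + (-72) + (-36) + (-24) + (-48) + (-32) + (64) = -193.
Reducing mod 7: -193 ≡ 3 (mod 7).
Since F(a, b, c) ≡ 3 ≠ 0 (mod 7), P does NOT lie on the curve.


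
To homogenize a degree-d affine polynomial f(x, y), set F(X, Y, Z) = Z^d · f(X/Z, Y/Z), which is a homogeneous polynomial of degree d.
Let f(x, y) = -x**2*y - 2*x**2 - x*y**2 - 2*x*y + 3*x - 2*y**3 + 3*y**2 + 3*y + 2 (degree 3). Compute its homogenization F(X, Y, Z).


F(X, Y, Z) = -X**2*Y - 2*X**2*Z - X*Y**2 - 2*X*Y*Z + 3*X*Z**2 - 2*Y**3 + 3*Y**2*Z + 3*Y*Z**2 + 2*Z**3

deg(f) = 3.
Substitute x = X/Z, y = Y/Z into f, then multiply by Z^3.
  monomial -1·x^2·y^1 ↦ -1·X^2·Y^1·Z^0.
  monomial -2·x^2·y^0 ↦ -2·X^2·Y^0·Z^1.
  monomial -1·x^1·y^2 ↦ -1·X^1·Y^2·Z^0.
  monomial -2·x^1·y^1 ↦ -2·X^1·Y^1·Z^1.
  monomial 3·x^1·y^0 ↦ 3·X^1·Y^0·Z^2.
  monomial -2·x^0·y^3 ↦ -2·X^0·Y^3·Z^0.
  monomial 3·x^0·y^2 ↦ 3·X^0·Y^2·Z^1.
  monomial 3·x^0·y^1 ↦ 3·X^0·Y^1·Z^2.
  monomial 2·x^0·y^0 ↦ 2·X^0·Y^0·Z^3.
Collecting: F(X, Y, Z) = -X**2*Y - 2*X**2*Z - X*Y**2 - 2*X*Y*Z + 3*X*Z**2 - 2*Y**3 + 3*Y**2*Z + 3*Y*Z**2 + 2*Z**3.


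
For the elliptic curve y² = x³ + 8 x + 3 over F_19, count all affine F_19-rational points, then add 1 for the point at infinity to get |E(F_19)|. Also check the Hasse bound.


Affine points = {(3, 4), (3, 15), (4, 2), (4, 17), (5, 4), (5, 15), (6, 1), (6, 18), (8, 3), (8, 16), (9, 5), (9, 14), (10, 0), (11, 4), (11, 15), (13, 9), (13, 10), (14, 3), (14, 16), (16, 3), (16, 16), (17, 6), (17, 13)}; affine count = 23; |E(F_19)| = 24.

Discriminant check: Δ ∝ 4a³ + 27b² = 4·8³ + 27·3² = 4·512 + 27·9 ≡ 11 (mod 19). Nonzero ⇒ E is nonsingular.
For each x ∈ F_19, compute rhs = x³ + 8·x + 3 mod 19, then count y ∈ F_19 with y² ≡ rhs.
  x = 0: rhs = 3, matching y values: none (0 points).
  x = 1: rhs = 12, matching y values: none (0 points).
  x = 2: rhs = 8, matching y values: none (0 points).
  x = 3: rhs = 16, matching y values: 4, 15 (2 points).
  x = 4: rhs = 4, matching y values: 2, 17 (2 points).
  x = 5: rhs = 16, matching y values: 4, 15 (2 points).
  x = 6: rhs = 1, matching y values: 1, 18 (2 points).
  x = 7: rhs = 3, matching y values: none (0 points).
  x = 8: rhs = 9, matching y values: 3, 16 (2 points).
  x = 9: rhs = 6, matching y values: 5, 14 (2 points).
  x = 10: rhs = 0, matching y values: 0 (1 points).
  x = 11: rhs = 16, matching y values: 4, 15 (2 points).
  x = 12: rhs = 3, matching y values: none (0 points).
  x = 13: rhs = 5, matching y values: 9, 10 (2 points).
  x = 14: rhs = 9, matching y values: 3, 16 (2 points).
  x = 15: rhs = 2, matching y values: none (0 points).
  x = 16: rhs = 9, matching y values: 3, 16 (2 points).
  x = 17: rhs = 17, matching y values: 6, 13 (2 points).
  x = 18: rhs = 13, matching y values: none (0 points).
Total affine count: 23.
Full point count |E(F_19)| = 23 + 1 = 24.
Hasse bound: |24 − (19+1)| = |4| = 4 ≤ 2√19 ≈ 8.7178 ✓.


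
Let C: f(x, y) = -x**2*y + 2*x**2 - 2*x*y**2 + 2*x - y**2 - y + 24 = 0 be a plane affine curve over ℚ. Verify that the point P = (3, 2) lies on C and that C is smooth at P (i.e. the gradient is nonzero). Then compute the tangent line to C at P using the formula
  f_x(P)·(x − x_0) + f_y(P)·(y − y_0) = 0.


Tangent line at P: -6*x - 38*y + 94 = 0.

Step 1: f(3, 2) = 0, so P lies on C.
Step 2: partial derivatives
  f_x(x, y) = -2*x*y + 4*x - 2*y**2 + 2, f_y(x, y) = -x**2 - 4*x*y - 2*y - 1.
  f_x(P) = -6, f_y(P) = -38 (gradient nonzero, so P is smooth).
Step 3: tangent line at P: -6·(x − 3) + -38·(y − 2) = 0.
Expanding: -6*x - 38*y + 94 = 0.


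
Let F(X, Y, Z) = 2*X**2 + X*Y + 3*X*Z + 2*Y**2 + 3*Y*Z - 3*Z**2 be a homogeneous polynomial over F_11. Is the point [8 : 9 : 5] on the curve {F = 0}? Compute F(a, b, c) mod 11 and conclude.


F(8,9,5) ≡ 3 (mod 11); P is NOT on the curve.

Evaluate F(8, 9, 5) term-by-term (mod 11).
  2*X**2 ↦ 2·64·1·1 = 128
  X*Y ↦ 1·8·9·1 = 72
  3*X*Z ↦ 3·8·1·5 = 120
  2*Y**2 ↦ 2·1·81·1 = 162
  3*Y*Z ↦ 3·1·9·5 = 135
  -3*Z**2 ↦ -3·1·1·25 = -75
Sum: F(8, 9, 5) = (128) + (72) + (120) + (162) + (135) + (-75) = 542.
Reducing mod 11: 542 ≡ 3 (mod 11).
Since F(a, b, c) ≡ 3 ≠ 0 (mod 11), P does NOT lie on the curve.


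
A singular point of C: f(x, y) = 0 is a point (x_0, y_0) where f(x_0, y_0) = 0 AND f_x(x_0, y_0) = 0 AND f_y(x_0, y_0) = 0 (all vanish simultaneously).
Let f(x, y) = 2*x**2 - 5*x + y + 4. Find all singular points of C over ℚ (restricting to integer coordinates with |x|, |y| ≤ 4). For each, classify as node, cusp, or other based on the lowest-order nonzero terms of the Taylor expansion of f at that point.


No singular points in the scanned grid; C is smooth there.

Compute partial derivatives:
  f_x = 4*x - 5.
  f_y = 1.
f_y = 1 is a nonzero constant, so f_y never vanishes: no point (x, y) can satisfy f = f_x = f_y = 0. In particular no (x, y) ∈ {−4, ..., 4}² is singular; the curve is smooth.


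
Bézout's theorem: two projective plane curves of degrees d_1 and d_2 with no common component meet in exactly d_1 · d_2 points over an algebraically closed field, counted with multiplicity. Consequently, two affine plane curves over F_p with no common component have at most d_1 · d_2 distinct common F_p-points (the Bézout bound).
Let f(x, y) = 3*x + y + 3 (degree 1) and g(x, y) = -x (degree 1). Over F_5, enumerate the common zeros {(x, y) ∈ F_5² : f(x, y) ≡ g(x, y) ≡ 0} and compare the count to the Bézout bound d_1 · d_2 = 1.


Common zeros: {(0, 2)}; count = 1; Bézout bound = 1.

deg(f) = 1, deg(g) = 1, so Bézout bound = 1.
Scan x ∈ F_5. For each x, list the y ∈ F_5 with f(x, y) ≡ 0 and those with g(x, y) ≡ 0 (mod 5); the common zeros in that column are the intersection.
  x = 0: f ≡ 0 at y ∈ {2}; g ≡ 0 at y ∈ {0, 1, 2, 3, 4}; common: {2}.
  x = 1: f ≡ 0 at y ∈ {4}; g ≡ 0 at y ∈ ∅; common: ∅.
  x = 2: f ≡ 0 at y ∈ {1}; g ≡ 0 at y ∈ ∅; common: ∅.
  x = 3: f ≡ 0 at y ∈ {3}; g ≡ 0 at y ∈ ∅; common: ∅.
  x = 4: f ≡ 0 at y ∈ {0}; g ≡ 0 at y ∈ ∅; common: ∅.
Collecting: common zeros = {(0, 2)}, so the count is 1.
Comparison with the Bézout bound: 1 ≤ 1 = deg(f)·deg(g), as expected for curves with no common component (the bound is attained).


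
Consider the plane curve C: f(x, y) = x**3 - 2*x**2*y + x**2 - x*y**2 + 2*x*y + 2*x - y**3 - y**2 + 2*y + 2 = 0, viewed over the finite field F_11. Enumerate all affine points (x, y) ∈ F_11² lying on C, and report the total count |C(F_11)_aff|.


Affine F_11-points: {(0, 10), (1, 3), (3, 0), (3, 2), (3, 5), (5, 3), (6, 6), (8, 0), (8, 2), (10, 0), (10, 3), (10, 8)}; count = 12.

For each of the 121 pairs (x, y) ∈ F_11², evaluate f(x, y) mod 11. Record the zeros.
  x = 0: [0↦2, 1↦2, 2↦5, 3↦5, 4↦7, 5↦5, 6↦4, 7↦9, 8↦3, 9↦2, 10↦0]  zeros at y ∈ {10}
  x = 1: [0↦6, 1↦5, 2↦5, 3↦0, 4↦6, 5↦6, 6↦5, 7↦8, 8↦9, 9↦2, 10↦3]  zeros at y ∈ {3}
  x = 2: [0↦7, 1↦1, 2↦5, 3↦2, 4↦8, 5↦6, 6↦1, 7↦9, 8↦2, 9↦7, 10↦7]  zeros at y ∈ ∅
  x = 3: [0↦0, 1↦7, 2↦0, 3↦6, 4↦8, 5↦0, 6↦9, 7↦7, 8↦10, 9↦1, 10↦7]  zeros at y ∈ {0, 2, 5}
  x = 4: [0↦2, 1↦7, 2↦7, 3↦7, 4↦1, 5↦5, 6↦2, 7↦8, 8↦6, 9↦1, 10↦9]  zeros at y ∈ ∅
  x = 5: [0↦8, 1↦7, 2↦10, 3↦0, 4↦4, 5↦5, 6↦8, 7↦7, 8↦7, 9↦2, 10↦8]  zeros at y ∈ {3}
  x = 6: [0↦2, 1↦2, 2↦4, 3↦2, 4↦1, 5↦6, 6↦0, 7↦10, 8↦8, 9↦10, 10↦10]  zeros at y ∈ {6}
  x = 7: [0↦1, 1↦9, 2↦6, 3↦8, 4↦9, 5↦3, 6↦6, 7↦1, 8↦4, 9↦9, 10↦10]  zeros at y ∈ ∅
  x = 8: [0↦0, 1↦1, 2↦0, 3↦2, 4↦1, 5↦2, 6↦10, 7↦8, 8↦1, 9↦5, 10↦3]  zeros at y ∈ {0, 2}
  x = 9: [0↦5, 1↦6, 2↦3, 3↦1, 4↦5, 5↦9, 6↦7, 7↦4, 8↦5, 9↦4, 10↦6]  zeros at y ∈ ∅
  x = 10: [0↦0, 1↦8, 2↦10, 3↦0, 4↦5, 5↦8, 6↦3, 7↦6, 8↦0, 9↦1, 10↦3]  zeros at y ∈ {0, 3, 8}
Collecting zeros: affine points = {(0, 10), (1, 3), (3, 0), (3, 2), (3, 5), (5, 3), (6, 6), (8, 0), (8, 2), (10, 0), (10, 3), (10, 8)}.
Total count |C(F_11)_aff| = 12.


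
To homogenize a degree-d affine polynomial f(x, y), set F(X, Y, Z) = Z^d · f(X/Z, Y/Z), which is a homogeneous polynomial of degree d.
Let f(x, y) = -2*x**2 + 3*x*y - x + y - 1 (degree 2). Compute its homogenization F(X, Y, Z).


F(X, Y, Z) = -2*X**2 + 3*X*Y - X*Z + Y*Z - Z**2

deg(f) = 2.
Substitute x = X/Z, y = Y/Z into f, then multiply by Z^2.
  monomial -2·x^2·y^0 ↦ -2·X^2·Y^0·Z^0.
  monomial 3·x^1·y^1 ↦ 3·X^1·Y^1·Z^0.
  monomial -1·x^1·y^0 ↦ -1·X^1·Y^0·Z^1.
  monomial 1·x^0·y^1 ↦ 1·X^0·Y^1·Z^1.
  monomial -1·x^0·y^0 ↦ -1·X^0·Y^0·Z^2.
Collecting: F(X, Y, Z) = -2*X**2 + 3*X*Y - X*Z + Y*Z - Z**2.


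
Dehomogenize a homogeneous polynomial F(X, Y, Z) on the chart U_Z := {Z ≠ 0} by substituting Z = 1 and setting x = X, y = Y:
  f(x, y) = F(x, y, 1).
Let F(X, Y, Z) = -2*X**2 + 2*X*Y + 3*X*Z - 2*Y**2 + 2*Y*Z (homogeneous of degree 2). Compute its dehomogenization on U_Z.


f(x, y) = -2*x**2 + 2*x*y + 3*x - 2*y**2 + 2*y

On U_Z we set Z = 1. Each monomial c·X^i·Y^j·Z^k in F becomes c·x^i·y^j·1^k = c·x^i·y^j.
Substituting Z = 1: F(X, Y, 1) = -2*x**2 + 2*x*y + 3*x - 2*y**2 + 2*y.
Note: deg(f) ≤ deg(F) = 2; strict inequality happens when F is divisible by Z (lost terms).


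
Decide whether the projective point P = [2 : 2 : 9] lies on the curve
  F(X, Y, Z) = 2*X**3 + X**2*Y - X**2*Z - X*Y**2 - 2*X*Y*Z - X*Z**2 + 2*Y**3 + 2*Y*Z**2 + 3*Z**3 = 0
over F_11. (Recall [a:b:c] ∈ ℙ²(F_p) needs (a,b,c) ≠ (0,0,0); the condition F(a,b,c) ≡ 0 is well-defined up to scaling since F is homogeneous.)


F(2,2,9) ≡ 7 (mod 11); P is NOT on the curve.

Evaluate F(2, 2, 9) term-by-term (mod 11).
  2*X**3 ↦ 2·8·1·1 = 16
  X**2*Y ↦ 1·4·2·1 = 8
  -X**2*Z ↦ -1·4·1·9 = -36
  -X*Y**2 ↦ -1·2·4·1 = -8
  -2*X*Y*Z ↦ -2·2·2·9 = -72
  -X*Z**2 ↦ -1·2·1·81 = -162
  2*Y**3 ↦ 2·1·8·1 = 16
  2*Y*Z**2 ↦ 2·1·2·81 = 324
  3*Z**3 ↦ 3·1·1·729 = 2187
Sum: F(2, 2, 9) = (16) + (8) + (-36) + (-8) + (-72) + (-162) + (16) + (324) + (2187) = 2273.
Reducing mod 11: 2273 ≡ 7 (mod 11).
Since F(a, b, c) ≡ 7 ≠ 0 (mod 11), P does NOT lie on the curve.


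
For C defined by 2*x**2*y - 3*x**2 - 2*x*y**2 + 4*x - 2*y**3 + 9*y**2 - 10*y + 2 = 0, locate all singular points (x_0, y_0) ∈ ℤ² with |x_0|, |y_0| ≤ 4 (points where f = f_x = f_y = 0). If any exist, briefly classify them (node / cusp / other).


Singular points: {(1, 1)}; classification: node.

Compute partial derivatives:
  f_x = 4*x*y - 6*x - 2*y**2 + 4.
  f_y = 2*x**2 - 4*x*y - 6*y**2 + 18*y - 10.
Scan x_0 ∈ {−4, ..., 4}. For each x_0, f_y(x_0, y) is a polynomial in y; find its integer roots y ∈ {−4, ..., 4}, then test f_x and f at those candidates.
  x = -4: f_y(-4, y) = -6*y**2 + 34*y + 22; no integer root y with |y| ≤ 4.
  x = -3: f_y(-3, y) = -6*y**2 + 30*y + 8; no integer root y with |y| ≤ 4.
  x = -2: f_y(-2, y) = -6*y**2 + 26*y - 2; no integer root y with |y| ≤ 4.
  x = -1: f_y(-1, y) = -6*y**2 + 22*y - 8; no integer root y with |y| ≤ 4.
  x = 0: f_y(0, y) = -6*y**2 + 18*y - 10; no integer root y with |y| ≤ 4.
  x = 1: f_y(1, y) = -6*y**2 + 14*y - 8; vanishes at y ∈ {1}. (1, 1): f_x = 0, f = 0 — SINGULAR.
  x = 2: f_y(2, y) = -6*y**2 + 10*y - 2; no integer root y with |y| ≤ 4.
  x = 3: f_y(3, y) = -6*y**2 + 6*y + 8; no integer root y with |y| ≤ 4.
  x = 4: f_y(4, y) = -6*y**2 + 2*y + 22; no integer root y with |y| ≤ 4.
Only singular point on the grid: (1, 1).
Classify: substitute x = 1 + u, y = 1 + v and expand: f = 2*u**2*v - u**2 - 2*u*v**2 - 2*v**3 + v**2.
No constant or linear terms (consistent with a singular point). Quadratic part: -u**2 + v**2. Cubic part: 2*u**2*v - 2*u*v**2 - 2*v**3.
The quadratic part v**2 - u**2 = (v − u)(v + u) splits into two distinct linear factors, so there are two distinct tangent lines y − 1 = ±(x − 1) — this is a node (ordinary double point).
Classification: node.


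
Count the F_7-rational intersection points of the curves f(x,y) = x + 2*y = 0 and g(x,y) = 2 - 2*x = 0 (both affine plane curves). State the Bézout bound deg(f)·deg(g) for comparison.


Common zeros: {(1, 3)}; count = 1; Bézout bound = 1.

deg(f) = 1, deg(g) = 1, so Bézout bound = 1.
Scan x ∈ F_7. For each x, list the y ∈ F_7 with f(x, y) ≡ 0 and those with g(x, y) ≡ 0 (mod 7); the common zeros in that column are the intersection.
  x = 0: f ≡ 0 at y ∈ {0}; g ≡ 0 at y ∈ ∅; common: ∅.
  x = 1: f ≡ 0 at y ∈ {3}; g ≡ 0 at y ∈ {0, 1, 2, 3, 4, 5, 6}; common: {3}.
  x = 2: f ≡ 0 at y ∈ {6}; g ≡ 0 at y ∈ ∅; common: ∅.
  x = 3: f ≡ 0 at y ∈ {2}; g ≡ 0 at y ∈ ∅; common: ∅.
  x = 4: f ≡ 0 at y ∈ {5}; g ≡ 0 at y ∈ ∅; common: ∅.
  x = 5: f ≡ 0 at y ∈ {1}; g ≡ 0 at y ∈ ∅; common: ∅.
  x = 6: f ≡ 0 at y ∈ {4}; g ≡ 0 at y ∈ ∅; common: ∅.
Collecting: common zeros = {(1, 3)}, so the count is 1.
Comparison with the Bézout bound: 1 ≤ 1 = deg(f)·deg(g), as expected for curves with no common component (the bound is attained).


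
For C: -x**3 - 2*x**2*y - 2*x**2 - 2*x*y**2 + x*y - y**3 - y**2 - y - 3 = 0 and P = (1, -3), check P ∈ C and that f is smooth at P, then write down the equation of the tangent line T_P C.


Tangent line at P: -16*x - 11*y - 17 = 0.

Step 1: f(1, -3) = 0, so P lies on C.
Step 2: partial derivatives
  f_x(x, y) = -3*x**2 - 4*x*y - 4*x - 2*y**2 + y, f_y(x, y) = -2*x**2 - 4*x*y + x - 3*y**2 - 2*y - 1.
  f_x(P) = -16, f_y(P) = -11 (gradient nonzero, so P is smooth).
Step 3: tangent line at P: -16·(x − 1) + -11·(y − -3) = 0.
Expanding: -16*x - 11*y - 17 = 0.


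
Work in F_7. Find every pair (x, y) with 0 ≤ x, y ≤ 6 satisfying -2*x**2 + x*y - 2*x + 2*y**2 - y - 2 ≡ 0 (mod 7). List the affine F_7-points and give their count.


Affine F_7-points: {(2, 0), (2, 3), (3, 2), (3, 4), (4, 0), (4, 2), (5, 1), (5, 4)}; count = 8.

For each of the 49 pairs (x, y) ∈ F_7², evaluate f(x, y) mod 7. Record the zeros.
  x = 0: [0↦5, 1↦6, 2↦4, 3↦6, 4↦5, 5↦1, 6↦1]  zeros at y ∈ ∅
  x = 1: [0↦1, 1↦3, 2↦2, 3↦5, 4↦5, 5↦2, 6↦3]  zeros at y ∈ ∅
  x = 2: [0↦0, 1↦3, 2↦3, 3↦0, 4↦1, 5↦6, 6↦1]  zeros at y ∈ {0, 3}
  x = 3: [0↦2, 1↦6, 2↦0, 3↦5, 4↦0, 5↦6, 6↦2]  zeros at y ∈ {2, 4}
  x = 4: [0↦0, 1↦5, 2↦0, 3↦6, 4↦2, 5↦2, 6↦6]  zeros at y ∈ {0, 2}
  x = 5: [0↦1, 1↦0, 2↦3, 3↦3, 4↦0, 5↦1, 6↦6]  zeros at y ∈ {1, 4}
  x = 6: [0↦5, 1↦5, 2↦2, 3↦3, 4↦1, 5↦3, 6↦2]  zeros at y ∈ ∅
Collecting zeros: affine points = {(2, 0), (2, 3), (3, 2), (3, 4), (4, 0), (4, 2), (5, 1), (5, 4)}.
Total count |C(F_7)_aff| = 8.


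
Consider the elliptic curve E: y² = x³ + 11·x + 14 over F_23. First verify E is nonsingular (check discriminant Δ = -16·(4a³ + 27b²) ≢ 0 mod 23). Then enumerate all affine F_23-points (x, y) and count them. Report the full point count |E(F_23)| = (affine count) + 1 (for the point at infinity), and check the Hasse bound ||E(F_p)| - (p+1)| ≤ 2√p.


Affine points = {(1, 7), (1, 16), (8, 4), (8, 19), (13, 10), (13, 13), (15, 9), (15, 14), (16, 10), (16, 13), (17, 10), (17, 13), (18, 8), (18, 15), (20, 0), (22, 5), (22, 18)}; affine count = 17; |E(F_23)| = 18.

Discriminant check: Δ ∝ 4a³ + 27b² = 4·11³ + 27·14² = 4·1331 + 27·196 ≡ 13 (mod 23). Nonzero ⇒ E is nonsingular.
For each x ∈ F_23, compute rhs = x³ + 11·x + 14 mod 23, then count y ∈ F_23 with y² ≡ rhs.
  x = 0: rhs = 14, matching y values: none (0 points).
  x = 1: rhs = 3, matching y values: 7, 16 (2 points).
  x = 2: rhs = 21, matching y values: none (0 points).
  x = 3: rhs = 5, matching y values: none (0 points).
  x = 4: rhs = 7, matching y values: none (0 points).
  x = 5: rhs = 10, matching y values: none (0 points).
  x = 6: rhs = 20, matching y values: none (0 points).
  x = 7: rhs = 20, matching y values: none (0 points).
  x = 8: rhs = 16, matching y values: 4, 19 (2 points).
  x = 9: rhs = 14, matching y values: none (0 points).
  x = 10: rhs = 20, matching y values: none (0 points).
  x = 11: rhs = 17, matching y values: none (0 points).
  x = 12: rhs = 11, matching y values: none (0 points).
  x = 13: rhs = 8, matching y values: 10, 13 (2 points).
  x = 14: rhs = 14, matching y values: none (0 points).
  x = 15: rhs = 12, matching y values: 9, 14 (2 points).
  x = 16: rhs = 8, matching y values: 10, 13 (2 points).
  x = 17: rhs = 8, matching y values: 10, 13 (2 points).
  x = 18: rhs = 18, matching y values: 8, 15 (2 points).
  x = 19: rhs = 21, matching y values: none (0 points).
  x = 20: rhs = 0, matching y values: 0 (1 points).
  x = 21: rhs = 7, matching y values: none (0 points).
  x = 22: rhs = 2, matching y values: 5, 18 (2 points).
Total affine count: 17.
Full point count |E(F_23)| = 17 + 1 = 18.
Hasse bound: |18 − (23+1)| = |-6| = 6 ≤ 2√23 ≈ 9.5917 ✓.


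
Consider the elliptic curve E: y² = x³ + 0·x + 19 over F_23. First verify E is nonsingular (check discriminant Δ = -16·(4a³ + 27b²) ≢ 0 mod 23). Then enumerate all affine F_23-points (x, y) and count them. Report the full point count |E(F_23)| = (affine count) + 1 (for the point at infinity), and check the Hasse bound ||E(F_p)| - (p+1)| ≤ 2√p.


Affine points = {(2, 2), (2, 21), (3, 0), (5, 11), (5, 12), (8, 5), (8, 18), (9, 9), (9, 14), (11, 4), (11, 19), (13, 10), (13, 13), (14, 7), (14, 16), (15, 6), (15, 17), (18, 3), (18, 20), (19, 1), (19, 22), (22, 8), (22, 15)}; affine count = 23; |E(F_23)| = 24.

Discriminant check: Δ ∝ 4a³ + 27b² = 4·0³ + 27·19² = 4·0 + 27·361 ≡ 18 (mod 23). Nonzero ⇒ E is nonsingular.
For each x ∈ F_23, compute rhs = x³ + 0·x + 19 mod 23, then count y ∈ F_23 with y² ≡ rhs.
  x = 0: rhs = 19, matching y values: none (0 points).
  x = 1: rhs = 20, matching y values: none (0 points).
  x = 2: rhs = 4, matching y values: 2, 21 (2 points).
  x = 3: rhs = 0, matching y values: 0 (1 points).
  x = 4: rhs = 14, matching y values: none (0 points).
  x = 5: rhs = 6, matching y values: 11, 12 (2 points).
  x = 6: rhs = 5, matching y values: none (0 points).
  x = 7: rhs = 17, matching y values: none (0 points).
  x = 8: rhs = 2, matching y values: 5, 18 (2 points).
  x = 9: rhs = 12, matching y values: 9, 14 (2 points).
  x = 10: rhs = 7, matching y values: none (0 points).
  x = 11: rhs = 16, matching y values: 4, 19 (2 points).
  x = 12: rhs = 22, matching y values: none (0 points).
  x = 13: rhs = 8, matching y values: 10, 13 (2 points).
  x = 14: rhs = 3, matching y values: 7, 16 (2 points).
  x = 15: rhs = 13, matching y values: 6, 17 (2 points).
  x = 16: rhs = 21, matching y values: none (0 points).
  x = 17: rhs = 10, matching y values: none (0 points).
  x = 18: rhs = 9, matching y values: 3, 20 (2 points).
  x = 19: rhs = 1, matching y values: 1, 22 (2 points).
  x = 20: rhs = 15, matching y values: none (0 points).
  x = 21: rhs = 11, matching y values: none (0 points).
  x = 22: rhs = 18, matching y values: 8, 15 (2 points).
Total affine count: 23.
Full point count |E(F_23)| = 23 + 1 = 24.
Hasse bound: |24 − (23+1)| = |0| = 0 ≤ 2√23 ≈ 9.5917 ✓.


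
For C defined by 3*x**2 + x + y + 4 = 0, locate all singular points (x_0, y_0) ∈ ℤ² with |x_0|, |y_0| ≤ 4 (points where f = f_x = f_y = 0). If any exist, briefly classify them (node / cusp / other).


No singular points in the scanned grid; C is smooth there.

Compute partial derivatives:
  f_x = 6*x + 1.
  f_y = 1.
f_y = 1 is a nonzero constant, so f_y never vanishes: no point (x, y) can satisfy f = f_x = f_y = 0. In particular no (x, y) ∈ {−4, ..., 4}² is singular; the curve is smooth.


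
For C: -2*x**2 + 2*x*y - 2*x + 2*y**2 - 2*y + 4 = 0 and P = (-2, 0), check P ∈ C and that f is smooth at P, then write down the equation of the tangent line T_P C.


Tangent line at P: 6*x - 6*y + 12 = 0.

Step 1: f(-2, 0) = 0, so P lies on C.
Step 2: partial derivatives
  f_x(x, y) = -4*x + 2*y - 2, f_y(x, y) = 2*x + 4*y - 2.
  f_x(P) = 6, f_y(P) = -6 (gradient nonzero, so P is smooth).
Step 3: tangent line at P: 6·(x − -2) + -6·(y − 0) = 0.
Expanding: 6*x - 6*y + 12 = 0.


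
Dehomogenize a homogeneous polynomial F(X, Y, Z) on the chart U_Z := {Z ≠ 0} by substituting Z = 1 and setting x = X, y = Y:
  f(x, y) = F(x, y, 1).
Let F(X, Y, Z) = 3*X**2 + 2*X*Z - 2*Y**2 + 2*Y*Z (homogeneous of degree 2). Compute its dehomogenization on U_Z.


f(x, y) = 3*x**2 + 2*x - 2*y**2 + 2*y

On U_Z we set Z = 1. Each monomial c·X^i·Y^j·Z^k in F becomes c·x^i·y^j·1^k = c·x^i·y^j.
Substituting Z = 1: F(X, Y, 1) = 3*x**2 + 2*x - 2*y**2 + 2*y.
Note: deg(f) ≤ deg(F) = 2; strict inequality happens when F is divisible by Z (lost terms).


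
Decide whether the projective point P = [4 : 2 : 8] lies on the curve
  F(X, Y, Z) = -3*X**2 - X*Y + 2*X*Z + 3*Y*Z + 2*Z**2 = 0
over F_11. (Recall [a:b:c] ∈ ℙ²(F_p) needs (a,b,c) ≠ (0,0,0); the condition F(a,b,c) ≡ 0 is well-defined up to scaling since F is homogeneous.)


F(4,2,8) ≡ 8 (mod 11); P is NOT on the curve.

Evaluate F(4, 2, 8) term-by-term (mod 11).
  -3*X**2 ↦ -3·16·1·1 = -48
  -X*Y ↦ -1·4·2·1 = -8
  2*X*Z ↦ 2·4·1·8 = 64
  3*Y*Z ↦ 3·1·2·8 = 48
  2*Z**2 ↦ 2·1·1·64 = 128
Sum: F(4, 2, 8) = (-48) + (-8) + (64) + (48) + (128) = 184.
Reducing mod 11: 184 ≡ 8 (mod 11).
Since F(a, b, c) ≡ 8 ≠ 0 (mod 11), P does NOT lie on the curve.


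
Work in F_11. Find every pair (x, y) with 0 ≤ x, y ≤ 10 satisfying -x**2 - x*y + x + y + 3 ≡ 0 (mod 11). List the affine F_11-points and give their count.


Affine F_11-points: {(0, 8), (2, 1), (3, 4), (4, 8), (5, 4), (6, 10), (7, 10), (8, 5), (9, 1), (10, 5)}; count = 10.

For each of the 121 pairs (x, y) ∈ F_11², evaluate f(x, y) mod 11. Record the zeros.
  x = 0: [0↦3, 1↦4, 2↦5, 3↦6, 4↦7, 5↦8, 6↦9, 7↦10, 8↦0, 9↦1, 10↦2]  zeros at y ∈ {8}
  x = 1: [0↦3, 1↦3, 2↦3, 3↦3, 4↦3, 5↦3, 6↦3, 7↦3, 8↦3, 9↦3, 10↦3]  zeros at y ∈ ∅
  x = 2: [0↦1, 1↦0, 2↦10, 3↦9, 4↦8, 5↦7, 6↦6, 7↦5, 8↦4, 9↦3, 10↦2]  zeros at y ∈ {1}
  x = 3: [0↦8, 1↦6, 2↦4, 3↦2, 4↦0, 5↦9, 6↦7, 7↦5, 8↦3, 9↦1, 10↦10]  zeros at y ∈ {4}
  x = 4: [0↦2, 1↦10, 2↦7, 3↦4, 4↦1, 5↦9, 6↦6, 7↦3, 8↦0, 9↦8, 10↦5]  zeros at y ∈ {8}
  x = 5: [0↦5, 1↦1, 2↦8, 3↦4, 4↦0, 5↦7, 6↦3, 7↦10, 8↦6, 9↦2, 10↦9]  zeros at y ∈ {4}
  x = 6: [0↦6, 1↦1, 2↦7, 3↦2, 4↦8, 5↦3, 6↦9, 7↦4, 8↦10, 9↦5, 10↦0]  zeros at y ∈ {10}
  x = 7: [0↦5, 1↦10, 2↦4, 3↦9, 4↦3, 5↦8, 6↦2, 7↦7, 8↦1, 9↦6, 10↦0]  zeros at y ∈ {10}
  x = 8: [0↦2, 1↦6, 2↦10, 3↦3, 4↦7, 5↦0, 6↦4, 7↦8, 8↦1, 9↦5, 10↦9]  zeros at y ∈ {5}
  x = 9: [0↦8, 1↦0, 2↦3, 3↦6, 4↦9, 5↦1, 6↦4, 7↦7, 8↦10, 9↦2, 10↦5]  zeros at y ∈ {1}
  x = 10: [0↦1, 1↦3, 2↦5, 3↦7, 4↦9, 5↦0, 6↦2, 7↦4, 8↦6, 9↦8, 10↦10]  zeros at y ∈ {5}
Collecting zeros: affine points = {(0, 8), (2, 1), (3, 4), (4, 8), (5, 4), (6, 10), (7, 10), (8, 5), (9, 1), (10, 5)}.
Total count |C(F_11)_aff| = 10.


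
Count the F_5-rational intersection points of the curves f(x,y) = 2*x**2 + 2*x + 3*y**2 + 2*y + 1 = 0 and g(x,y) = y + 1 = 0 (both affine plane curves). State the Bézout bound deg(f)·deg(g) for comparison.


Common zeros: ∅; count = 0; Bézout bound = 2.

deg(f) = 2, deg(g) = 1, so Bézout bound = 2.
Scan x ∈ F_5. For each x, list the y ∈ F_5 with f(x, y) ≡ 0 and those with g(x, y) ≡ 0 (mod 5); the common zeros in that column are the intersection.
  x = 0: f ≡ 0 at y ∈ ∅; g ≡ 0 at y ∈ {4}; common: ∅.
  x = 1: f ≡ 0 at y ∈ {0, 1}; g ≡ 0 at y ∈ {4}; common: ∅.
  x = 2: f ≡ 0 at y ∈ ∅; g ≡ 0 at y ∈ {4}; common: ∅.
  x = 3: f ≡ 0 at y ∈ {0, 1}; g ≡ 0 at y ∈ {4}; common: ∅.
  x = 4: f ≡ 0 at y ∈ ∅; g ≡ 0 at y ∈ {4}; common: ∅.
Collecting: common zeros = ∅, so the count is 0.
Comparison with the Bézout bound: 0 ≤ 2 = deg(f)·deg(g), as expected for curves with no common component (the affine F_5-count falls short of the bound because intersections may lie at infinity, over extension fields, or carry multiplicity).


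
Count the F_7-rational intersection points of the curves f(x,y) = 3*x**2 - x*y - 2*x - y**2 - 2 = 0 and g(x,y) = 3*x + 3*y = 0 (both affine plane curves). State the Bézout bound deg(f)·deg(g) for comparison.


Common zeros: {(5, 2)}; count = 1; Bézout bound = 2.

deg(f) = 2, deg(g) = 1, so Bézout bound = 2.
Scan x ∈ F_7. For each x, list the y ∈ F_7 with f(x, y) ≡ 0 and those with g(x, y) ≡ 0 (mod 7); the common zeros in that column are the intersection.
  x = 0: f ≡ 0 at y ∈ ∅; g ≡ 0 at y ∈ {0}; common: ∅.
  x = 1: f ≡ 0 at y ∈ {2, 4}; g ≡ 0 at y ∈ {6}; common: ∅.
  x = 2: f ≡ 0 at y ∈ {6}; g ≡ 0 at y ∈ {5}; common: ∅.
  x = 3: f ≡ 0 at y ∈ {5, 6}; g ≡ 0 at y ∈ {4}; common: ∅.
  x = 4: f ≡ 0 at y ∈ {5}; g ≡ 0 at y ∈ {3}; common: ∅.
  x = 5: f ≡ 0 at y ∈ {0, 2}; g ≡ 0 at y ∈ {2}; common: {2}.
  x = 6: f ≡ 0 at y ∈ ∅; g ≡ 0 at y ∈ {1}; common: ∅.
Collecting: common zeros = {(5, 2)}, so the count is 1.
Comparison with the Bézout bound: 1 ≤ 2 = deg(f)·deg(g), as expected for curves with no common component (the affine F_7-count falls short of the bound because intersections may lie at infinity, over extension fields, or carry multiplicity).


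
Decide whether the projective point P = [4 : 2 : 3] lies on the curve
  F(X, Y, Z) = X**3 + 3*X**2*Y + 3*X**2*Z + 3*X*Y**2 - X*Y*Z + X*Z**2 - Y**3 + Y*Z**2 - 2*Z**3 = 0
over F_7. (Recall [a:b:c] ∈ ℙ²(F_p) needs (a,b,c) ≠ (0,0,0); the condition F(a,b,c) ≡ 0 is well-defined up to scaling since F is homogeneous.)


F(4,2,3) ≡ 5 (mod 7); P is NOT on the curve.

Evaluate F(4, 2, 3) term-by-term (mod 7).
  X**3 ↦ 1·64·1·1 = 64
  3*X**2*Y ↦ 3·16·2·1 = 96
  3*X**2*Z ↦ 3·16·1·3 = 144
  3*X*Y**2 ↦ 3·4·4·1 = 48
  -X*Y*Z ↦ -1·4·2·3 = -24
  X*Z**2 ↦ 1·4·1·9 = 36
  -Y**3 ↦ -1·1·8·1 = -8
  Y*Z**2 ↦ 1·1·2·9 = 18
  -2*Z**3 ↦ -2·1·1·27 = -54
Sum: F(4, 2, 3) = (64) + (96) + (144) + (48) + (-24) + (36) + (-8) + (18) + (-54) = 320.
Reducing mod 7: 320 ≡ 5 (mod 7).
Since F(a, b, c) ≡ 5 ≠ 0 (mod 7), P does NOT lie on the curve.


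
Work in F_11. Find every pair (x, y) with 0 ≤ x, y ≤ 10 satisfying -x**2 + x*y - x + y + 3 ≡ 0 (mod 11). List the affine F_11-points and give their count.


Affine F_11-points: {(0, 8), (1, 5), (2, 1), (3, 5), (4, 10), (5, 10), (6, 4), (7, 8), (8, 4), (9, 1)}; count = 10.

For each of the 121 pairs (x, y) ∈ F_11², evaluate f(x, y) mod 11. Record the zeros.
  x = 0: [0↦3, 1↦4, 2↦5, 3↦6, 4↦7, 5↦8, 6↦9, 7↦10, 8↦0, 9↦1, 10↦2]  zeros at y ∈ {8}
  x = 1: [0↦1, 1↦3, 2↦5, 3↦7, 4↦9, 5↦0, 6↦2, 7↦4, 8↦6, 9↦8, 10↦10]  zeros at y ∈ {5}
  x = 2: [0↦8, 1↦0, 2↦3, 3↦6, 4↦9, 5↦1, 6↦4, 7↦7, 8↦10, 9↦2, 10↦5]  zeros at y ∈ {1}
  x = 3: [0↦2, 1↦6, 2↦10, 3↦3, 4↦7, 5↦0, 6↦4, 7↦8, 8↦1, 9↦5, 10↦9]  zeros at y ∈ {5}
  x = 4: [0↦5, 1↦10, 2↦4, 3↦9, 4↦3, 5↦8, 6↦2, 7↦7, 8↦1, 9↦6, 10↦0]  zeros at y ∈ {10}
  x = 5: [0↦6, 1↦1, 2↦7, 3↦2, 4↦8, 5↦3, 6↦9, 7↦4, 8↦10, 9↦5, 10↦0]  zeros at y ∈ {10}
  x = 6: [0↦5, 1↦1, 2↦8, 3↦4, 4↦0, 5↦7, 6↦3, 7↦10, 8↦6, 9↦2, 10↦9]  zeros at y ∈ {4}
  x = 7: [0↦2, 1↦10, 2↦7, 3↦4, 4↦1, 5↦9, 6↦6, 7↦3, 8↦0, 9↦8, 10↦5]  zeros at y ∈ {8}
  x = 8: [0↦8, 1↦6, 2↦4, 3↦2, 4↦0, 5↦9, 6↦7, 7↦5, 8↦3, 9↦1, 10↦10]  zeros at y ∈ {4}
  x = 9: [0↦1, 1↦0, 2↦10, 3↦9, 4↦8, 5↦7, 6↦6, 7↦5, 8↦4, 9↦3, 10↦2]  zeros at y ∈ {1}
  x = 10: [0↦3, 1↦3, 2↦3, 3↦3, 4↦3, 5↦3, 6↦3, 7↦3, 8↦3, 9↦3, 10↦3]  zeros at y ∈ ∅
Collecting zeros: affine points = {(0, 8), (1, 5), (2, 1), (3, 5), (4, 10), (5, 10), (6, 4), (7, 8), (8, 4), (9, 1)}.
Total count |C(F_11)_aff| = 10.


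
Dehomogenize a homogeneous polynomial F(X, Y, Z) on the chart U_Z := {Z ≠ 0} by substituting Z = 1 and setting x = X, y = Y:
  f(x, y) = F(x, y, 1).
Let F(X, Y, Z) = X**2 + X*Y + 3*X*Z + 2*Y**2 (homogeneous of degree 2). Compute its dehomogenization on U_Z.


f(x, y) = x**2 + x*y + 3*x + 2*y**2

On U_Z we set Z = 1. Each monomial c·X^i·Y^j·Z^k in F becomes c·x^i·y^j·1^k = c·x^i·y^j.
Substituting Z = 1: F(X, Y, 1) = x**2 + x*y + 3*x + 2*y**2.
Note: deg(f) ≤ deg(F) = 2; strict inequality happens when F is divisible by Z (lost terms).


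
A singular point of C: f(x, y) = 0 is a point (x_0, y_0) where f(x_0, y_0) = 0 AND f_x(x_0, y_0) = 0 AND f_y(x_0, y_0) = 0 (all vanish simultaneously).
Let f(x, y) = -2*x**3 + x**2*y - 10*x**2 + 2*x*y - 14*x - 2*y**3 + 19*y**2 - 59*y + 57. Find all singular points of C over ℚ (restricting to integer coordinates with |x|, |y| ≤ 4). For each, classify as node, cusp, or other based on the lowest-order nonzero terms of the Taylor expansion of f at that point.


Singular points: {(-1, 3)}; classification: node.

Compute partial derivatives:
  f_x = -6*x**2 + 2*x*y - 20*x + 2*y - 14.
  f_y = x**2 + 2*x - 6*y**2 + 38*y - 59.
Scan x_0 ∈ {−4, ..., 4}. For each x_0, f_y(x_0, y) is a polynomial in y; find its integer roots y ∈ {−4, ..., 4}, then test f_x and f at those candidates.
  x = -4: f_y(-4, y) = -6*y**2 + 38*y - 51; no integer root y with |y| ≤ 4.
  x = -3: f_y(-3, y) = -6*y**2 + 38*y - 56; vanishes at y ∈ {4}. (-3, 4): f_x = -24 ≠ 0.
  x = -2: f_y(-2, y) = -6*y**2 + 38*y - 59; no integer root y with |y| ≤ 4.
  x = -1: f_y(-1, y) = -6*y**2 + 38*y - 60; vanishes at y ∈ {3}. (-1, 3): f_x = 0, f = 0 — SINGULAR.
  x = 0: f_y(0, y) = -6*y**2 + 38*y - 59; no integer root y with |y| ≤ 4.
  x = 1: f_y(1, y) = -6*y**2 + 38*y - 56; vanishes at y ∈ {4}. (1, 4): f_x = -24 ≠ 0.
  x = 2: f_y(2, y) = -6*y**2 + 38*y - 51; no integer root y with |y| ≤ 4.
  x = 3: f_y(3, y) = -6*y**2 + 38*y - 44; no integer root y with |y| ≤ 4.
  x = 4: f_y(4, y) = -6*y**2 + 38*y - 35; no integer root y with |y| ≤ 4.
Only singular point on the grid: (-1, 3).
Classify: substitute x = -1 + u, y = 3 + v and expand: f = -2*u**3 + u**2*v - u**2 - 2*v**3 + v**2.
No constant or linear terms (consistent with a singular point). Quadratic part: -u**2 + v**2. Cubic part: -2*u**3 + u**2*v - 2*v**3.
The quadratic part v**2 - u**2 = (v − u)(v + u) splits into two distinct linear factors, so there are two distinct tangent lines y − 3 = ±(x − -1) — this is a node (ordinary double point).
Classification: node.


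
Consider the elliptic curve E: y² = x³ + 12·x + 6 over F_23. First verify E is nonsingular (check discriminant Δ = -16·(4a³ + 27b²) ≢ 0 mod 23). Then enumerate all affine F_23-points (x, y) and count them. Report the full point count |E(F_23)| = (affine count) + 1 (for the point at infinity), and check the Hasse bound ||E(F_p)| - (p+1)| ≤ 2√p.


Affine points = {(0, 11), (0, 12), (3, 0), (4, 7), (4, 16), (6, 8), (6, 15), (8, 4), (8, 19), (13, 6), (13, 17), (16, 4), (16, 19), (19, 3), (19, 20), (20, 9), (20, 14), (22, 4), (22, 19)}; affine count = 19; |E(F_23)| = 20.

Discriminant check: Δ ∝ 4a³ + 27b² = 4·12³ + 27·6² = 4·1728 + 27·36 ≡ 18 (mod 23). Nonzero ⇒ E is nonsingular.
For each x ∈ F_23, compute rhs = x³ + 12·x + 6 mod 23, then count y ∈ F_23 with y² ≡ rhs.
  x = 0: rhs = 6, matching y values: 11, 12 (2 points).
  x = 1: rhs = 19, matching y values: none (0 points).
  x = 2: rhs = 15, matching y values: none (0 points).
  x = 3: rhs = 0, matching y values: 0 (1 points).
  x = 4: rhs = 3, matching y values: 7, 16 (2 points).
  x = 5: rhs = 7, matching y values: none (0 points).
  x = 6: rhs = 18, matching y values: 8, 15 (2 points).
  x = 7: rhs = 19, matching y values: none (0 points).
  x = 8: rhs = 16, matching y values: 4, 19 (2 points).
  x = 9: rhs = 15, matching y values: none (0 points).
  x = 10: rhs = 22, matching y values: none (0 points).
  x = 11: rhs = 20, matching y values: none (0 points).
  x = 12: rhs = 15, matching y values: none (0 points).
  x = 13: rhs = 13, matching y values: 6, 17 (2 points).
  x = 14: rhs = 20, matching y values: none (0 points).
  x = 15: rhs = 19, matching y values: none (0 points).
  x = 16: rhs = 16, matching y values: 4, 19 (2 points).
  x = 17: rhs = 17, matching y values: none (0 points).
  x = 18: rhs = 5, matching y values: none (0 points).
  x = 19: rhs = 9, matching y values: 3, 20 (2 points).
  x = 20: rhs = 12, matching y values: 9, 14 (2 points).
  x = 21: rhs = 20, matching y values: none (0 points).
  x = 22: rhs = 16, matching y values: 4, 19 (2 points).
Total affine count: 19.
Full point count |E(F_23)| = 19 + 1 = 20.
Hasse bound: |20 − (23+1)| = |-4| = 4 ≤ 2√23 ≈ 9.5917 ✓.


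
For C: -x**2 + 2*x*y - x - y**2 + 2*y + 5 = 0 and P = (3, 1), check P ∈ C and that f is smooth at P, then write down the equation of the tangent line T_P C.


Tangent line at P: -5*x + 6*y + 9 = 0.

Step 1: f(3, 1) = 0, so P lies on C.
Step 2: partial derivatives
  f_x(x, y) = -2*x + 2*y - 1, f_y(x, y) = 2*x - 2*y + 2.
  f_x(P) = -5, f_y(P) = 6 (gradient nonzero, so P is smooth).
Step 3: tangent line at P: -5·(x − 3) + 6·(y − 1) = 0.
Expanding: -5*x + 6*y + 9 = 0.


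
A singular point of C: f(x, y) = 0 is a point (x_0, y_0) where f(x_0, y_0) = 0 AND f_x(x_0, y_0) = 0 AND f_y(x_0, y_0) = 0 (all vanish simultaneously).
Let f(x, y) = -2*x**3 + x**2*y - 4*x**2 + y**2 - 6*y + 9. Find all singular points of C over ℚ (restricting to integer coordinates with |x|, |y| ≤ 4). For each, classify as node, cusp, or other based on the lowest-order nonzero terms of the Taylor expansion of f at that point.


Singular points: {(0, 3)}; classification: node.

Compute partial derivatives:
  f_x = -6*x**2 + 2*x*y - 8*x.
  f_y = x**2 + 2*y - 6.
Scan x_0 ∈ {−4, ..., 4}. For each x_0, f_y(x_0, y) is a polynomial in y; find its integer roots y ∈ {−4, ..., 4}, then test f_x and f at those candidates.
  x = -4: f_y(-4, y) = 2*y + 10; no integer root y with |y| ≤ 4.
  x = -3: f_y(-3, y) = 2*y + 3; no integer root y with |y| ≤ 4.
  x = -2: f_y(-2, y) = 2*y - 2; vanishes at y ∈ {1}. (-2, 1): f_x = -12 ≠ 0.
  x = -1: f_y(-1, y) = 2*y - 5; no integer root y with |y| ≤ 4.
  x = 0: f_y(0, y) = 2*y - 6; vanishes at y ∈ {3}. (0, 3): f_x = 0, f = 0 — SINGULAR.
  x = 1: f_y(1, y) = 2*y - 5; no integer root y with |y| ≤ 4.
  x = 2: f_y(2, y) = 2*y - 2; vanishes at y ∈ {1}. (2, 1): f_x = -36 ≠ 0.
  x = 3: f_y(3, y) = 2*y + 3; no integer root y with |y| ≤ 4.
  x = 4: f_y(4, y) = 2*y + 10; no integer root y with |y| ≤ 4.
Only singular point on the grid: (0, 3).
Classify: substitute x = 0 + u, y = 3 + v and expand: f = -2*u**3 + u**2*v - u**2 + v**2.
No constant or linear terms (consistent with a singular point). Quadratic part: -u**2 + v**2. Cubic part: -2*u**3 + u**2*v.
The quadratic part v**2 - u**2 = (v − u)(v + u) splits into two distinct linear factors, so there are two distinct tangent lines y − 3 = ±(x − 0) — this is a node (ordinary double point).
Classification: node.
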